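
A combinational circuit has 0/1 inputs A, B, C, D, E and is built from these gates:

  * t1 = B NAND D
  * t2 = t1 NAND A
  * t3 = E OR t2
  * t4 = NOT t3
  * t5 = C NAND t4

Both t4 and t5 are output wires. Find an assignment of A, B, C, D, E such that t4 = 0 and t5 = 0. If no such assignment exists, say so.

no solution exists

Across all 32 input combinations, none give both t4 = 0 and t5 = 0.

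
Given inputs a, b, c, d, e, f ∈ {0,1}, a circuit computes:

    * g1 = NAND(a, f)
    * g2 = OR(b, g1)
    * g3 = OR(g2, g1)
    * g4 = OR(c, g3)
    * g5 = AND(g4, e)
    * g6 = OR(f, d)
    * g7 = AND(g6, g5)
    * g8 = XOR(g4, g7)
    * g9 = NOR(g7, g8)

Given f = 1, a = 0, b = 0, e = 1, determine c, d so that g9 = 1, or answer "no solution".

no solution exists

With f = 1, a = 0, b = 0, e = 1 fixed, none of the 4 settings of c, d give g9 = 1.
For example, with c=0, d=0:
g1 = NAND(a, f) = NAND(0, 1) = 1
g2 = OR(b, g1) = OR(0, 1) = 1
g3 = OR(g2, g1) = OR(1, 1) = 1
g4 = OR(c, g3) = OR(0, 1) = 1
g5 = AND(g4, e) = AND(1, 1) = 1
g6 = OR(f, d) = OR(1, 0) = 1
g7 = AND(g6, g5) = AND(1, 1) = 1
g8 = XOR(g4, g7) = XOR(1, 1) = 0
g9 = NOR(g7, g8) = NOR(1, 0) = 0
giving g9 = 0 ≠ 1.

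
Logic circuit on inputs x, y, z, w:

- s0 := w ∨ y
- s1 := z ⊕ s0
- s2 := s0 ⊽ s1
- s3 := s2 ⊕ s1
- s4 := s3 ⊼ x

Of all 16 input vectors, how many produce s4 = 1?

s4 = s3 ⊼ x must be 1, so at least one of s3, x is 0.
Enumerating the 16 input combinations, 11 give s4 = 1 and 5 give s4 = 0.

11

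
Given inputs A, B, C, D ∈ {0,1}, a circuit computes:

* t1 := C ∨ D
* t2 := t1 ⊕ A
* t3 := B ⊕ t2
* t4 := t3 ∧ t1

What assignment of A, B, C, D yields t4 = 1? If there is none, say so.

A=1, B=1, C=1, D=1

t4 = t3 ∧ t1 must be 1, so both t3 = 1 and t1 = 1.
Check with A=1, B=1, C=1, D=1:
t1 = C ∨ D = 1 ∨ 1 = 1
t2 = t1 ⊕ A = 1 ⊕ 1 = 0
t3 = B ⊕ t2 = 1 ⊕ 0 = 1
t4 = t3 ∧ t1 = 1 ∧ 1 = 1
So t4 = 1 as required.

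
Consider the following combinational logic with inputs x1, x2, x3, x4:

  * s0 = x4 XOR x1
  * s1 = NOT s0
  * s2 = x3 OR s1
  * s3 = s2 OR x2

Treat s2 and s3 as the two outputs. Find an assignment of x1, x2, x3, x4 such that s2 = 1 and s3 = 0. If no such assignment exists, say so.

Across all 16 input combinations, none give both s2 = 1 and s3 = 0.

no solution exists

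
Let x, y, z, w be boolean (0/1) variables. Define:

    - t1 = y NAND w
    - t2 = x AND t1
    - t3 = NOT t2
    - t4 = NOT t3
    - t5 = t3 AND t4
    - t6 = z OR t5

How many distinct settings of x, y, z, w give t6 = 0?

8

t6 = z OR t5 must be 0, so both z = 0 and t5 = 0.
t5 = t3 AND t4 must be 0, so at least one of t3, t4 is 0.
Enumerating the 16 input combinations, 8 give t6 = 0 and 8 give t6 = 1.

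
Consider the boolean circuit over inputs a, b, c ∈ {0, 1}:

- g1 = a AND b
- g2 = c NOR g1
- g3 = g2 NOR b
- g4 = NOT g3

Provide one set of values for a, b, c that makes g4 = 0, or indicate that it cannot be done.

g4 = NOT g3 must be 0, so g3 = 1.
Check with a=0, b=0, c=1:
g1 = a AND b = 0 AND 0 = 0
g2 = c NOR g1 = 1 NOR 0 = 0
g3 = g2 NOR b = 0 NOR 0 = 1
g4 = NOT g3 = NOT 1 = 0
So g4 = 0 as required.

a=0, b=0, c=1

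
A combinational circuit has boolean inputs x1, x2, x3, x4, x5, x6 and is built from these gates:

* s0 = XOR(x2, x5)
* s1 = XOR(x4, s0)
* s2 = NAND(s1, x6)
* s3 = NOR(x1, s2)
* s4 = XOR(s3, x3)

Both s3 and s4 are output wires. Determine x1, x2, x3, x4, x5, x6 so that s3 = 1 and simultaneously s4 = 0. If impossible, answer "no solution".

Check with x1=0, x2=0, x3=1, x4=1, x5=0, x6=1:
s0 = XOR(x2, x5) = XOR(0, 0) = 0
s1 = XOR(x4, s0) = XOR(1, 0) = 1
s2 = NAND(s1, x6) = NAND(1, 1) = 0
s3 = NOR(x1, s2) = NOR(0, 0) = 1
s4 = XOR(s3, x3) = XOR(1, 1) = 0
So s3 = 1 and s4 = 0.

x1=0, x2=0, x3=1, x4=1, x5=0, x6=1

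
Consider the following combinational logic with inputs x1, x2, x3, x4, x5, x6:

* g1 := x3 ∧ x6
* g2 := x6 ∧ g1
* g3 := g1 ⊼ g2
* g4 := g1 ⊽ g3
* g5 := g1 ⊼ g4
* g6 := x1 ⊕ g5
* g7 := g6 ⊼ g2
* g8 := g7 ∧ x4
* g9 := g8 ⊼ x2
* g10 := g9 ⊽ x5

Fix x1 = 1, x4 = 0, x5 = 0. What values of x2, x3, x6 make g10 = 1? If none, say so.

no solution exists

With x1 = 1, x4 = 0, x5 = 0 fixed, none of the 8 settings of x2, x3, x6 give g10 = 1.
For example, with x2=1, x3=1, x6=0:
g1 = x3 ∧ x6 = 1 ∧ 0 = 0
g2 = x6 ∧ g1 = 0 ∧ 0 = 0
g3 = g1 ⊼ g2 = 0 ⊼ 0 = 1
g4 = g1 ⊽ g3 = 0 ⊽ 1 = 0
g5 = g1 ⊼ g4 = 0 ⊼ 0 = 1
g6 = x1 ⊕ g5 = 1 ⊕ 1 = 0
g7 = g6 ⊼ g2 = 0 ⊼ 0 = 1
g8 = g7 ∧ x4 = 1 ∧ 0 = 0
g9 = g8 ⊼ x2 = 0 ⊼ 1 = 1
g10 = g9 ⊽ x5 = 1 ⊽ 0 = 0
giving g10 = 0 ≠ 1.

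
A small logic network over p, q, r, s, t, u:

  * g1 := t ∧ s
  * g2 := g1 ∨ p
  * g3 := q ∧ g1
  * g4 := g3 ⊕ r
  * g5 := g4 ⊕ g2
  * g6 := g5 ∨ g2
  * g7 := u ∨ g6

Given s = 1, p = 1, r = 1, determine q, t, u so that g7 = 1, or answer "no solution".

g7 = u ∨ g6 must be 1, so at least one of u, g6 is 1.
Check with s = 1, p = 1, r = 1 and q=0, t=0, u=0:
g1 = t ∧ s = 0 ∧ 1 = 0
g2 = g1 ∨ p = 0 ∨ 1 = 1
g3 = q ∧ g1 = 0 ∧ 0 = 0
g4 = g3 ⊕ r = 0 ⊕ 1 = 1
g5 = g4 ⊕ g2 = 1 ⊕ 1 = 0
g6 = g5 ∨ g2 = 0 ∨ 1 = 1
g7 = u ∨ g6 = 0 ∨ 1 = 1
So g7 = 1.

q=0, t=0, u=0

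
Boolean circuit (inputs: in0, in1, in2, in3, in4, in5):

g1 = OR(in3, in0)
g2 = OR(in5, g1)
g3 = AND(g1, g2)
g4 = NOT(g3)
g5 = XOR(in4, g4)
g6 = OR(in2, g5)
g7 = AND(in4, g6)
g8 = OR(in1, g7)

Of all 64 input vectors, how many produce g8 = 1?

46

g8 = OR(in1, g7) must be 1, so at least one of in1, g7 is 1.
Enumerating the 64 input combinations, 46 give g8 = 1 and 18 give g8 = 0.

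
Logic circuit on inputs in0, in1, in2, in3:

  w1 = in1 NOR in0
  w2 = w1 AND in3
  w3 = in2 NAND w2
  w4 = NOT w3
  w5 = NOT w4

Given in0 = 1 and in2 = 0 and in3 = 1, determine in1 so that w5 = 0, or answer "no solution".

no solution exists

With in0 = 1 and in2 = 0 and in3 = 1 fixed, none of the 2 settings of in1 give w5 = 0.
For example, with in1=1:
w1 = in1 NOR in0 = 1 NOR 1 = 0
w2 = w1 AND in3 = 0 AND 1 = 0
w3 = in2 NAND w2 = 0 NAND 0 = 1
w4 = NOT w3 = NOT 1 = 0
w5 = NOT w4 = NOT 0 = 1
giving w5 = 1 ≠ 0.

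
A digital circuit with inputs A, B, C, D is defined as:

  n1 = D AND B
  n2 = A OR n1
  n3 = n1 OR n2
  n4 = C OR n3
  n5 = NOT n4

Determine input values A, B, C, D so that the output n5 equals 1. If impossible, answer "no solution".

A=0, B=0, C=0, D=1

Check with A=0, B=0, C=0, D=1:
n1 = D AND B = 1 AND 0 = 0
n2 = A OR n1 = 0 OR 0 = 0
n3 = n1 OR n2 = 0 OR 0 = 0
n4 = C OR n3 = 0 OR 0 = 0
n5 = NOT n4 = NOT 0 = 1
So n5 = 1 as required.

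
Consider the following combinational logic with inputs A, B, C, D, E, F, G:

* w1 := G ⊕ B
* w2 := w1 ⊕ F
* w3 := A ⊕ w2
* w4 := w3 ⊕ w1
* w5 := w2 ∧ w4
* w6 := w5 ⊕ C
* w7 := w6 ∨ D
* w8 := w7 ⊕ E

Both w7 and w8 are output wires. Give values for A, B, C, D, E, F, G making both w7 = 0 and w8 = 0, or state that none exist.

A=1, B=1, C=0, D=0, E=0, F=1, G=0

Check with A=1, B=1, C=0, D=0, E=0, F=1, G=0:
w1 = G ⊕ B = 0 ⊕ 1 = 1
w2 = w1 ⊕ F = 1 ⊕ 1 = 0
w3 = A ⊕ w2 = 1 ⊕ 0 = 1
w4 = w3 ⊕ w1 = 1 ⊕ 1 = 0
w5 = w2 ∧ w4 = 0 ∧ 0 = 0
w6 = w5 ⊕ C = 0 ⊕ 0 = 0
w7 = w6 ∨ D = 0 ∨ 0 = 0
w8 = w7 ⊕ E = 0 ⊕ 0 = 0
So w7 = 0 and w8 = 0.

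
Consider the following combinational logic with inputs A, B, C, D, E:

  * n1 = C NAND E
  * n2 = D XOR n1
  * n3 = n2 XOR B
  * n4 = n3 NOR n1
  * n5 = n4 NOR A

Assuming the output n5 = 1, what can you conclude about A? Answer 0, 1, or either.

0

n5 = n4 NOR A must be 1, so both n4 = 0 and A = 0.
Every assignment with n5 = 1 has A = 0; there are 14 such assignment(s).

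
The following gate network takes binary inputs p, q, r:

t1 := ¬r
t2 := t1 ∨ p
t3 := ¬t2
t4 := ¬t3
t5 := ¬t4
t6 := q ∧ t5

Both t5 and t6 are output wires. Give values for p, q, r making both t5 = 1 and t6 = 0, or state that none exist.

Check with p=0, q=0, r=1:
t1 = ¬r = ¬1 = 0
t2 = t1 ∨ p = 0 ∨ 0 = 0
t3 = ¬t2 = ¬0 = 1
t4 = ¬t3 = ¬1 = 0
t5 = ¬t4 = ¬0 = 1
t6 = q ∧ t5 = 0 ∧ 1 = 0
So t5 = 1 and t6 = 0.

p=0, q=0, r=1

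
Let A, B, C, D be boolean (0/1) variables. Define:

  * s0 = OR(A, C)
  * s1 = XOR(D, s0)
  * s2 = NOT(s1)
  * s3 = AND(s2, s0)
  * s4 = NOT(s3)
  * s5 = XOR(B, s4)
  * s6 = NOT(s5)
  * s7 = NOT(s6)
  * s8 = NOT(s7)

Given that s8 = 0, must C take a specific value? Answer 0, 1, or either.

Both values of C occur among assignments with s8 = 0:
  C=0: A=0, B=0, C=0, D=0
  C=1: A=0, B=0, C=1, D=0

either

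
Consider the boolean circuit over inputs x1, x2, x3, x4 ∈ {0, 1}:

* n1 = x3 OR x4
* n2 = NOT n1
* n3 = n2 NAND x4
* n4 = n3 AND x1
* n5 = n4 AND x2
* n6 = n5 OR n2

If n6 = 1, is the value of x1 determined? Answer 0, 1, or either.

Both values of x1 occur among assignments with n6 = 1:
  x1=0: x1=0, x2=0, x3=0, x4=0
  x1=1: x1=1, x2=0, x3=0, x4=0

either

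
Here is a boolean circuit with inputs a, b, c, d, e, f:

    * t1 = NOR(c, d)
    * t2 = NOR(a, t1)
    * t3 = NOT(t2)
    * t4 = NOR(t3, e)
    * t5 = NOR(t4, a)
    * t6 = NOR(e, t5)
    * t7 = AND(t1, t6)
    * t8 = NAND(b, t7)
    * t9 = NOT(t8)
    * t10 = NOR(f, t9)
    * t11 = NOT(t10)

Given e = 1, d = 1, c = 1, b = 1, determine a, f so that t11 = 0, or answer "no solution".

t11 = NOT(t10) must be 0, so t10 = 1.
Check with e = 1, d = 1, c = 1, b = 1 and a=1, f=0:
t1 = NOR(c, d) = NOR(1, 1) = 0
t2 = NOR(a, t1) = NOR(1, 0) = 0
t3 = NOT(t2) = NOT 0 = 1
t4 = NOR(t3, e) = NOR(1, 1) = 0
t5 = NOR(t4, a) = NOR(0, 1) = 0
t6 = NOR(e, t5) = NOR(1, 0) = 0
t7 = AND(t1, t6) = AND(0, 0) = 0
t8 = NAND(b, t7) = NAND(1, 0) = 1
t9 = NOT(t8) = NOT 1 = 0
t10 = NOR(f, t9) = NOR(0, 0) = 1
t11 = NOT(t10) = NOT 1 = 0
So t11 = 0.

a=1, f=0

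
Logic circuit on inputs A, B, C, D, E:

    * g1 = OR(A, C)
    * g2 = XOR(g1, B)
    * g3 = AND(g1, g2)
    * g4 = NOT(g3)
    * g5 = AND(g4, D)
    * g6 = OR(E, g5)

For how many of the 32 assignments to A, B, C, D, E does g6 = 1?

g6 = OR(E, g5) must be 1, so at least one of E, g5 is 1.
Enumerating the 32 input combinations, 21 give g6 = 1 and 11 give g6 = 0.

21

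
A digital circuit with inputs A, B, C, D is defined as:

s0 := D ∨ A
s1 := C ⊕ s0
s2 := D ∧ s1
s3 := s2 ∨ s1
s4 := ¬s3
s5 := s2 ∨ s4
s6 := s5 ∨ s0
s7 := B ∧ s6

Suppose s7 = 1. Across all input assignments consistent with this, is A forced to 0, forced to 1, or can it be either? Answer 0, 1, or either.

either

Both values of A occur among assignments with s7 = 1:
  A=0: A=0, B=1, C=0, D=0
  A=1: A=1, B=1, C=0, D=0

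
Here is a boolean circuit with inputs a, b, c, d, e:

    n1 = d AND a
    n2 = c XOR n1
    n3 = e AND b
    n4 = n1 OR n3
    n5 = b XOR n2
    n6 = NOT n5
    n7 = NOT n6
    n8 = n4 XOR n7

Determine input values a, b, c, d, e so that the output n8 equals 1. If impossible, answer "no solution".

Check with a=1 b=0 c=1 d=0 e=0:
n1 = d AND a = 0 AND 1 = 0
n2 = c XOR n1 = 1 XOR 0 = 1
n3 = e AND b = 0 AND 0 = 0
n4 = n1 OR n3 = 0 OR 0 = 0
n5 = b XOR n2 = 0 XOR 1 = 1
n6 = NOT n5 = NOT 1 = 0
n7 = NOT n6 = NOT 0 = 1
n8 = n4 XOR n7 = 0 XOR 1 = 1
So n8 = 1 as required.

a=1 b=0 c=1 d=0 e=0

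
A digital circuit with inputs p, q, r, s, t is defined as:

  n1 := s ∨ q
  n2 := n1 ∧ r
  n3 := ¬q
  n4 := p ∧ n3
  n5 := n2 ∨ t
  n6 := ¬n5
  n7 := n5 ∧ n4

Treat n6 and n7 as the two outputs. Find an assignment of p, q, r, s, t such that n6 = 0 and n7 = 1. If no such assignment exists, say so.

Check with p=1 q=0 r=1 s=0 t=1:
n1 = s ∨ q = 0 ∨ 0 = 0
n2 = n1 ∧ r = 0 ∧ 1 = 0
n3 = ¬q = ¬0 = 1
n4 = p ∧ n3 = 1 ∧ 1 = 1
n5 = n2 ∨ t = 0 ∨ 1 = 1
n6 = ¬n5 = ¬1 = 0
n7 = n5 ∧ n4 = 1 ∧ 1 = 1
So n6 = 0 and n7 = 1.

p=1 q=0 r=1 s=0 t=1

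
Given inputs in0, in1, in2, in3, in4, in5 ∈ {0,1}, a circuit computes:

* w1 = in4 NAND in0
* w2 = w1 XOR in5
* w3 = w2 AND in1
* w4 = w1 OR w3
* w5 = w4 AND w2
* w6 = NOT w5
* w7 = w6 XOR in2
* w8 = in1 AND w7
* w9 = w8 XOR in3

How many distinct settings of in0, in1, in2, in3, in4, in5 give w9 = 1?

32

w9 = w8 XOR in3 must be 1, so w8 and in3 differ.
Enumerating the 64 input combinations, 32 give w9 = 1 and 32 give w9 = 0.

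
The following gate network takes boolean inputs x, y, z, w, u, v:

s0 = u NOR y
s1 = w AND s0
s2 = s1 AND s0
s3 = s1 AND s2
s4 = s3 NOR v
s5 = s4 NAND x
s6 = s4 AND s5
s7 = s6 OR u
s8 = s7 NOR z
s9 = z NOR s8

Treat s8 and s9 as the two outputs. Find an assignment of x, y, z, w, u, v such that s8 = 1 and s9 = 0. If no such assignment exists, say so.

x=1 y=0 z=0 w=1 u=0 v=0

Check with x=1 y=0 z=0 w=1 u=0 v=0:
s0 = u NOR y = 0 NOR 0 = 1
s1 = w AND s0 = 1 AND 1 = 1
s2 = s1 AND s0 = 1 AND 1 = 1
s3 = s1 AND s2 = 1 AND 1 = 1
s4 = s3 NOR v = 1 NOR 0 = 0
s5 = s4 NAND x = 0 NAND 1 = 1
s6 = s4 AND s5 = 0 AND 1 = 0
s7 = s6 OR u = 0 OR 0 = 0
s8 = s7 NOR z = 0 NOR 0 = 1
s9 = z NOR s8 = 0 NOR 1 = 0
So s8 = 1 and s9 = 0.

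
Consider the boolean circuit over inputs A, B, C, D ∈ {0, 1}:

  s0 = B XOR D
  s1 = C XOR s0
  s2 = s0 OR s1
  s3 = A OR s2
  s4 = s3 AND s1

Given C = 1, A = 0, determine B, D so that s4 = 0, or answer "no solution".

B=1, D=0

s4 = s3 AND s1 must be 0, so at least one of s3, s1 is 0.
Check with C = 1, A = 0 and B=1, D=0:
s0 = B XOR D = 1 XOR 0 = 1
s1 = C XOR s0 = 1 XOR 1 = 0
s2 = s0 OR s1 = 1 OR 0 = 1
s3 = A OR s2 = 0 OR 1 = 1
s4 = s3 AND s1 = 1 AND 0 = 0
So s4 = 0.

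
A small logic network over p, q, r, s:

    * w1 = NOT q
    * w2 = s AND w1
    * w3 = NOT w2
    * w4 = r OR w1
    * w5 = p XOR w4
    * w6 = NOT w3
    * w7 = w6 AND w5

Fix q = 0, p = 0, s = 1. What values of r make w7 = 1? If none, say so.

r=0

w7 = w6 AND w5 must be 1, so both w6 = 1 and w5 = 1.
Check with q = 0, p = 0, s = 1 and r=0:
w1 = NOT q = NOT 0 = 1
w2 = s AND w1 = 1 AND 1 = 1
w3 = NOT w2 = NOT 1 = 0
w4 = r OR w1 = 0 OR 1 = 1
w5 = p XOR w4 = 0 XOR 1 = 1
w6 = NOT w3 = NOT 0 = 1
w7 = w6 AND w5 = 1 AND 1 = 1
So w7 = 1.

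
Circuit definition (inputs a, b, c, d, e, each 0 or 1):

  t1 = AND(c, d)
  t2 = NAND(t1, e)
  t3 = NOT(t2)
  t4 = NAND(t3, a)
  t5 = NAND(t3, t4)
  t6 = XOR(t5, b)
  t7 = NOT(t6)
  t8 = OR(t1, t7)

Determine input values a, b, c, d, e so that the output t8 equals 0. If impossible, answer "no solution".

t8 = OR(t1, t7) must be 0, so both t1 = 0 and t7 = 0.
Check with a=1 b=0 c=1 d=0 e=1:
t1 = AND(c, d) = AND(1, 0) = 0
t2 = NAND(t1, e) = NAND(0, 1) = 1
t3 = NOT(t2) = NOT 1 = 0
t4 = NAND(t3, a) = NAND(0, 1) = 1
t5 = NAND(t3, t4) = NAND(0, 1) = 1
t6 = XOR(t5, b) = XOR(1, 0) = 1
t7 = NOT(t6) = NOT 1 = 0
t8 = OR(t1, t7) = OR(0, 0) = 0
So t8 = 0 as required.

a=1 b=0 c=1 d=0 e=1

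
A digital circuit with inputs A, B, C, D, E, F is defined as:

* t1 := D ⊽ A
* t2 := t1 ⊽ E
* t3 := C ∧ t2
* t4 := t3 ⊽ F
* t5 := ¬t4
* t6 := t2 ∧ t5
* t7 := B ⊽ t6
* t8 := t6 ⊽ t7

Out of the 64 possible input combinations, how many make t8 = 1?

t8 = t6 ⊽ t7 must be 1, so both t6 = 0 and t7 = 0.
t6 = t2 ∧ t5 must be 0, so at least one of t2, t5 is 0.
t7 = B ⊽ t6 must be 0, so at least one of B, t6 is 1.
Enumerating the 64 input combinations, 23 give t8 = 1 and 41 give t8 = 0.

23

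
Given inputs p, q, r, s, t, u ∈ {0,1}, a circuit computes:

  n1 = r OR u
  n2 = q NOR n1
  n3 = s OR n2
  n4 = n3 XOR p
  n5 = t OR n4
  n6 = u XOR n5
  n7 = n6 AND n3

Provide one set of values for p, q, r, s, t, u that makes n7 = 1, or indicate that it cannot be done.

n7 = n6 AND n3 must be 1, so both n6 = 1 and n3 = 1.
n6 = u XOR n5 must be 1, so u and n5 differ.
Check with p=1 q=1 r=0 s=1 t=0 u=1:
n1 = r OR u = 0 OR 1 = 1
n2 = q NOR n1 = 1 NOR 1 = 0
n3 = s OR n2 = 1 OR 0 = 1
n4 = n3 XOR p = 1 XOR 1 = 0
n5 = t OR n4 = 0 OR 0 = 0
n6 = u XOR n5 = 1 XOR 0 = 1
n7 = n6 AND n3 = 1 AND 1 = 1
So n7 = 1 as required.

p=1 q=1 r=0 s=1 t=0 u=1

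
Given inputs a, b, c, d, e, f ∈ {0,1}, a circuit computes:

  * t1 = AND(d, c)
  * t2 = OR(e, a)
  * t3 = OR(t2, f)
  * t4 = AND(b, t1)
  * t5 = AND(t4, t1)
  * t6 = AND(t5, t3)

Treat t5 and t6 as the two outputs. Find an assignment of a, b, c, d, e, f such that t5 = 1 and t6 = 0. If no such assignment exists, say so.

Check with a=0, b=1, c=1, d=1, e=0, f=0:
t1 = AND(d, c) = AND(1, 1) = 1
t2 = OR(e, a) = OR(0, 0) = 0
t3 = OR(t2, f) = OR(0, 0) = 0
t4 = AND(b, t1) = AND(1, 1) = 1
t5 = AND(t4, t1) = AND(1, 1) = 1
t6 = AND(t5, t3) = AND(1, 0) = 0
So t5 = 1 and t6 = 0.

a=0, b=1, c=1, d=1, e=0, f=0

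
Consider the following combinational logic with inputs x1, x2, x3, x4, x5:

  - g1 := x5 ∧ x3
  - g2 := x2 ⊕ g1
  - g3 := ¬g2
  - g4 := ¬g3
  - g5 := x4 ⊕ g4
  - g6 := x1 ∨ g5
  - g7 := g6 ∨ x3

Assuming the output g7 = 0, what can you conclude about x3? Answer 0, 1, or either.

0

g7 = g6 ∨ x3 must be 0, so both g6 = 0 and x3 = 0.
g6 = x1 ∨ g5 must be 0, so both x1 = 0 and g5 = 0.
g5 = x4 ⊕ g4 must be 0, so x4 and g4 are equal.
Every assignment with g7 = 0 has x3 = 0; there are 4 such assignment(s).
  x1=0, x2=0, x3=0, x4=0, x5=0
  x1=0, x2=0, x3=0, x4=0, x5=1
  x1=0, x2=1, x3=0, x4=1, x5=0
  x1=0, x2=1, x3=0, x4=1, x5=1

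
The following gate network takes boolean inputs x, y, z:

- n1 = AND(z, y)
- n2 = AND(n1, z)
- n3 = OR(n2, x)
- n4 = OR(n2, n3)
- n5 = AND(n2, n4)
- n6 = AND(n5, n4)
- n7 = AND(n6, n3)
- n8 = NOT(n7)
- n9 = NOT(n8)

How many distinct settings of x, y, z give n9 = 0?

6

n9 = NOT(n8) must be 0, so n8 = 1.
Enumerating the 8 input combinations, 6 give n9 = 0 and 2 give n9 = 1.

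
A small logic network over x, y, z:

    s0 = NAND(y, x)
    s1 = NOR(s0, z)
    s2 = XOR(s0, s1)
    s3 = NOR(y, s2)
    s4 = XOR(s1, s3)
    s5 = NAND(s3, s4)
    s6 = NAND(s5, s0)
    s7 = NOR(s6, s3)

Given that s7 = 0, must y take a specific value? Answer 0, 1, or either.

s7 = NOR(s6, s3) must be 0, so at least one of s6, s3 is 1.
Every assignment with s7 = 0 has y = 1; there are 2 such assignment(s).
  x=1, y=1, z=0
  x=1, y=1, z=1

1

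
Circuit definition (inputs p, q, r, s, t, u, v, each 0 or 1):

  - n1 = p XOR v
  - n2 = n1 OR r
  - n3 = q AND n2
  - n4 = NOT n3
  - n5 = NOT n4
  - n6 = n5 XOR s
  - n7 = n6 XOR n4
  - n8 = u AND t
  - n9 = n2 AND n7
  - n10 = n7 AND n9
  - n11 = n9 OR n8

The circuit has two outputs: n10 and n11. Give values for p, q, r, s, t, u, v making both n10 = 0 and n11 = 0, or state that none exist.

Check with p=0, q=1, r=0, s=0, t=1, u=0, v=0:
n1 = p XOR v = 0 XOR 0 = 0
n2 = n1 OR r = 0 OR 0 = 0
n3 = q AND n2 = 1 AND 0 = 0
n4 = NOT n3 = NOT 0 = 1
n5 = NOT n4 = NOT 1 = 0
n6 = n5 XOR s = 0 XOR 0 = 0
n7 = n6 XOR n4 = 0 XOR 1 = 1
n8 = u AND t = 0 AND 1 = 0
n9 = n2 AND n7 = 0 AND 1 = 0
n10 = n7 AND n9 = 1 AND 0 = 0
n11 = n9 OR n8 = 0 OR 0 = 0
So n10 = 0 and n11 = 0.

p=0, q=1, r=0, s=0, t=1, u=0, v=0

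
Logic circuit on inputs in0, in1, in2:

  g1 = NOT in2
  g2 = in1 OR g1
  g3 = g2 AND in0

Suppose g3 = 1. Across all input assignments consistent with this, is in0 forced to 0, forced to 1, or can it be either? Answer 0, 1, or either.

1

g3 = g2 AND in0 must be 1, so both g2 = 1 and in0 = 1.
Every assignment with g3 = 1 has in0 = 1; there are 3 such assignment(s).
  in0=1, in1=0, in2=0
  in0=1, in1=1, in2=0
  in0=1, in1=1, in2=1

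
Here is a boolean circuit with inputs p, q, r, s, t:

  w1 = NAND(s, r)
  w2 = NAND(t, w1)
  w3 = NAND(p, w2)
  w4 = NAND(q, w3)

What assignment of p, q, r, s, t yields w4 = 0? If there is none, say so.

p=0, q=1, r=0, s=0, t=1

w4 = NAND(q, w3) must be 0, so both q = 1 and w3 = 1.
w3 = NAND(p, w2) must be 1, so at least one of p, w2 is 0.
Check with p=0, q=1, r=0, s=0, t=1:
w1 = NAND(s, r) = NAND(0, 0) = 1
w2 = NAND(t, w1) = NAND(1, 1) = 0
w3 = NAND(p, w2) = NAND(0, 0) = 1
w4 = NAND(q, w3) = NAND(1, 1) = 0
So w4 = 0 as required.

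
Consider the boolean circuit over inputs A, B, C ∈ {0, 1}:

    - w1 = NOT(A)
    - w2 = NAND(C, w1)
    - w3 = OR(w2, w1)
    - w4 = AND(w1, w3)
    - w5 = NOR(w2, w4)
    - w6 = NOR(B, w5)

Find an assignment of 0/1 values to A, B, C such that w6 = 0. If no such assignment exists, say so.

Check with A=1, B=1, C=1:
w1 = NOT(A) = NOT 1 = 0
w2 = NAND(C, w1) = NAND(1, 0) = 1
w3 = OR(w2, w1) = OR(1, 0) = 1
w4 = AND(w1, w3) = AND(0, 1) = 0
w5 = NOR(w2, w4) = NOR(1, 0) = 0
w6 = NOR(B, w5) = NOR(1, 0) = 0
So w6 = 0 as required.

A=1, B=1, C=1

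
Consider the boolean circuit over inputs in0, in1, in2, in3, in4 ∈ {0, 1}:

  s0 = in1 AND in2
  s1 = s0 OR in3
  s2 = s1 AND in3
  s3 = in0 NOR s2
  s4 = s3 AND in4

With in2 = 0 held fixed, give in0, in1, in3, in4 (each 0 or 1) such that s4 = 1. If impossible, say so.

s4 = s3 AND in4 must be 1, so both s3 = 1 and in4 = 1.
Check with in2 = 0 and in0=0, in1=1, in3=0, in4=1:
s0 = in1 AND in2 = 1 AND 0 = 0
s1 = s0 OR in3 = 0 OR 0 = 0
s2 = s1 AND in3 = 0 AND 0 = 0
s3 = in0 NOR s2 = 0 NOR 0 = 1
s4 = s3 AND in4 = 1 AND 1 = 1
So s4 = 1.

in0=0, in1=1, in3=0, in4=1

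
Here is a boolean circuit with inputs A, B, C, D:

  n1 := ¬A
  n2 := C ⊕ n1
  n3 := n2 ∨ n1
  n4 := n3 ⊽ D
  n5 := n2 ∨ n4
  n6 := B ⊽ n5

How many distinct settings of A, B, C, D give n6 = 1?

3

n6 = B ⊽ n5 must be 1, so both B = 0 and n5 = 0.
n5 = n2 ∨ n4 must be 0, so both n2 = 0 and n4 = 0.
Satisfying assignments:
  A=0, B=0, C=1, D=0
  A=0, B=0, C=1, D=1
  A=1, B=0, C=0, D=1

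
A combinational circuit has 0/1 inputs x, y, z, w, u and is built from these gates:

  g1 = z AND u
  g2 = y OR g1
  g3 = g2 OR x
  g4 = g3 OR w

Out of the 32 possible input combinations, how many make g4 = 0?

3

g4 = g3 OR w must be 0, so both g3 = 0 and w = 0.
Satisfying assignments:
  x=0, y=0, z=0, w=0, u=0
  x=0, y=0, z=0, w=0, u=1
  x=0, y=0, z=1, w=0, u=0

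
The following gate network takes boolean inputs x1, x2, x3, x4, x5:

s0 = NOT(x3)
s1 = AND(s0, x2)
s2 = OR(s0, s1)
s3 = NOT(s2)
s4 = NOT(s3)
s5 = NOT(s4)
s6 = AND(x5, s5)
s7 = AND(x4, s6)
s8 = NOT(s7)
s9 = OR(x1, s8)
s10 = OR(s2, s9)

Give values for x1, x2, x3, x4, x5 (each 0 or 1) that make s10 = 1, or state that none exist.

s10 = OR(s2, s9) must be 1, so at least one of s2, s9 is 1.
Check with x1=1, x2=0, x3=1, x4=0, x5=1:
s0 = NOT(x3) = NOT 1 = 0
s1 = AND(s0, x2) = AND(0, 0) = 0
s2 = OR(s0, s1) = OR(0, 0) = 0
s3 = NOT(s2) = NOT 0 = 1
s4 = NOT(s3) = NOT 1 = 0
s5 = NOT(s4) = NOT 0 = 1
s6 = AND(x5, s5) = AND(1, 1) = 1
s7 = AND(x4, s6) = AND(0, 1) = 0
s8 = NOT(s7) = NOT 0 = 1
s9 = OR(x1, s8) = OR(1, 1) = 1
s10 = OR(s2, s9) = OR(0, 1) = 1
So s10 = 1 as required.

x1=1, x2=0, x3=1, x4=0, x5=1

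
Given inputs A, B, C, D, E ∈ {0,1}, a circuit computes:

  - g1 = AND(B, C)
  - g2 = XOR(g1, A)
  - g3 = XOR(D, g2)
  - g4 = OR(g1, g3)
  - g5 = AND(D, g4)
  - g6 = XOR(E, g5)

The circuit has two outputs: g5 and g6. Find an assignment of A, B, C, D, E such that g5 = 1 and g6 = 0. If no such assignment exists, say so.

Check with A=1 B=1 C=1 D=1 E=1:
g1 = AND(B, C) = AND(1, 1) = 1
g2 = XOR(g1, A) = XOR(1, 1) = 0
g3 = XOR(D, g2) = XOR(1, 0) = 1
g4 = OR(g1, g3) = OR(1, 1) = 1
g5 = AND(D, g4) = AND(1, 1) = 1
g6 = XOR(E, g5) = XOR(1, 1) = 0
So g5 = 1 and g6 = 0.

A=1 B=1 C=1 D=1 E=1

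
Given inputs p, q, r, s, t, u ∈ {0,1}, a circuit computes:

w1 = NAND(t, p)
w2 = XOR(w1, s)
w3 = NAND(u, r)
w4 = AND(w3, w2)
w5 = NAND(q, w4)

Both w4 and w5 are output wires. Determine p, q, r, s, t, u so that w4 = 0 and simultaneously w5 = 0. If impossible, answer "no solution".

no solution exists

Across all 64 input combinations, none give both w4 = 0 and w5 = 0.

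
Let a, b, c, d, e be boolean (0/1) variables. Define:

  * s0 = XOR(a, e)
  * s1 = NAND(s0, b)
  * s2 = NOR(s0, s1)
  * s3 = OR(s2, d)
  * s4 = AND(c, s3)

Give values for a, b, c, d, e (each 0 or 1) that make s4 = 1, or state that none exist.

s4 = AND(c, s3) must be 1, so both c = 1 and s3 = 1.
Check with a=0, b=0, c=1, d=1, e=0:
s0 = XOR(a, e) = XOR(0, 0) = 0
s1 = NAND(s0, b) = NAND(0, 0) = 1
s2 = NOR(s0, s1) = NOR(0, 1) = 0
s3 = OR(s2, d) = OR(0, 1) = 1
s4 = AND(c, s3) = AND(1, 1) = 1
So s4 = 1 as required.

a=0, b=0, c=1, d=1, e=0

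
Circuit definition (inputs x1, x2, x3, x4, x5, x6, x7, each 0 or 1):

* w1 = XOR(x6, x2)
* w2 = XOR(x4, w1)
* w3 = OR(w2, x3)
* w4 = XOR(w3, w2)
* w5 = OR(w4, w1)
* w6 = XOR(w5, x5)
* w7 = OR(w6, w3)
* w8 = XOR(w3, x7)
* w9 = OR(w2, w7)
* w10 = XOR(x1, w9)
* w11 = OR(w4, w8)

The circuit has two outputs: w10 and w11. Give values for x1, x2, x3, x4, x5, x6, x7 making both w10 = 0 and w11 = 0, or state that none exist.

x1=1, x2=0, x3=1, x4=1, x5=1, x6=0, x7=1

Check with x1=1, x2=0, x3=1, x4=1, x5=1, x6=0, x7=1:
w1 = XOR(x6, x2) = XOR(0, 0) = 0
w2 = XOR(x4, w1) = XOR(1, 0) = 1
w3 = OR(w2, x3) = OR(1, 1) = 1
w4 = XOR(w3, w2) = XOR(1, 1) = 0
w5 = OR(w4, w1) = OR(0, 0) = 0
w6 = XOR(w5, x5) = XOR(0, 1) = 1
w7 = OR(w6, w3) = OR(1, 1) = 1
w8 = XOR(w3, x7) = XOR(1, 1) = 0
w9 = OR(w2, w7) = OR(1, 1) = 1
w10 = XOR(x1, w9) = XOR(1, 1) = 0
w11 = OR(w4, w8) = OR(0, 0) = 0
So w10 = 0 and w11 = 0.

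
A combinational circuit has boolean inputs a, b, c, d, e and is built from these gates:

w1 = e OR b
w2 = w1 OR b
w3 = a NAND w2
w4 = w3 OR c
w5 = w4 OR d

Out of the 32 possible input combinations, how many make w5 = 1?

29

w5 = w4 OR d must be 1, so at least one of w4, d is 1.
Enumerating the 32 input combinations, 29 give w5 = 1 and 3 give w5 = 0.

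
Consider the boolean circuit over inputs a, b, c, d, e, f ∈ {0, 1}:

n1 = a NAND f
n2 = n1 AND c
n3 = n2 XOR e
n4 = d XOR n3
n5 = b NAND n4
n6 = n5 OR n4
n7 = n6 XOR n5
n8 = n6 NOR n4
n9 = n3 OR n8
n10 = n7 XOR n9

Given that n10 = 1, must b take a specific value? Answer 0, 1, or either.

either

Both values of b occur among assignments with n10 = 1:
  b=0: a=0, b=0, c=0, d=0, e=1, f=0
  b=1: a=0, b=1, c=0, d=1, e=0, f=0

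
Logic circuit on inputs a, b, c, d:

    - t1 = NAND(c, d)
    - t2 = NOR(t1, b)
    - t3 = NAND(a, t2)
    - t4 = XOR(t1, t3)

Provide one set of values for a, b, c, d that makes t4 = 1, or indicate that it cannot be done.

a=0, b=0, c=1, d=1

t4 = XOR(t1, t3) must be 1, so t1 and t3 differ.
Check with a=0, b=0, c=1, d=1:
t1 = NAND(c, d) = NAND(1, 1) = 0
t2 = NOR(t1, b) = NOR(0, 0) = 1
t3 = NAND(a, t2) = NAND(0, 1) = 1
t4 = XOR(t1, t3) = XOR(0, 1) = 1
So t4 = 1 as required.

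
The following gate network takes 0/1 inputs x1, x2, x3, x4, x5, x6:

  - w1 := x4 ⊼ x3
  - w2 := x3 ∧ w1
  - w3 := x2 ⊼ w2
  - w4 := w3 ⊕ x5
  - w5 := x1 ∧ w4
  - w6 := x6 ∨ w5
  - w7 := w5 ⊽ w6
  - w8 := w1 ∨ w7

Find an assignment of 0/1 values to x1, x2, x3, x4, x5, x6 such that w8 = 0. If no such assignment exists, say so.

w8 = w1 ∨ w7 must be 0, so both w1 = 0 and w7 = 0.
Check with x1=0, x2=0, x3=1, x4=1, x5=1, x6=1:
w1 = x4 ⊼ x3 = 1 ⊼ 1 = 0
w2 = x3 ∧ w1 = 1 ∧ 0 = 0
w3 = x2 ⊼ w2 = 0 ⊼ 0 = 1
w4 = w3 ⊕ x5 = 1 ⊕ 1 = 0
w5 = x1 ∧ w4 = 0 ∧ 0 = 0
w6 = x6 ∨ w5 = 1 ∨ 0 = 1
w7 = w5 ⊽ w6 = 0 ⊽ 1 = 0
w8 = w1 ∨ w7 = 0 ∨ 0 = 0
So w8 = 0 as required.

x1=0, x2=0, x3=1, x4=1, x5=1, x6=1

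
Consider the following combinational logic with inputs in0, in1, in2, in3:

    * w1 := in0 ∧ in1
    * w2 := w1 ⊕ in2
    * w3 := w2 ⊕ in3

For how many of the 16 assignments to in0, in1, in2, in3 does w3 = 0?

8

w3 = w2 ⊕ in3 must be 0, so w2 and in3 are equal.
Enumerating the 16 input combinations, 8 give w3 = 0 and 8 give w3 = 1.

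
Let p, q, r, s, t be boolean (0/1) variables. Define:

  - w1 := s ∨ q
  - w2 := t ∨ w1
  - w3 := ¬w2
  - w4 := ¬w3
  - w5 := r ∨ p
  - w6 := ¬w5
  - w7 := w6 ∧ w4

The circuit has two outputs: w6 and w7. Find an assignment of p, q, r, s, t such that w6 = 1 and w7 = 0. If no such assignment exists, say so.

Check with p=0 q=0 r=0 s=0 t=0:
w1 = s ∨ q = 0 ∨ 0 = 0
w2 = t ∨ w1 = 0 ∨ 0 = 0
w3 = ¬w2 = ¬0 = 1
w4 = ¬w3 = ¬1 = 0
w5 = r ∨ p = 0 ∨ 0 = 0
w6 = ¬w5 = ¬0 = 1
w7 = w6 ∧ w4 = 1 ∧ 0 = 0
So w6 = 1 and w7 = 0.

p=0 q=0 r=0 s=0 t=0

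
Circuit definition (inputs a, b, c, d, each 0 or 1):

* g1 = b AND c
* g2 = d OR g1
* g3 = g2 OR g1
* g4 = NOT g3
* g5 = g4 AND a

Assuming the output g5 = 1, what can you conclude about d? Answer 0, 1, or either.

0

g5 = g4 AND a must be 1, so both g4 = 1 and a = 1.
Every assignment with g5 = 1 has d = 0; there are 3 such assignment(s).
  a=1, b=0, c=0, d=0
  a=1, b=0, c=1, d=0
  a=1, b=1, c=0, d=0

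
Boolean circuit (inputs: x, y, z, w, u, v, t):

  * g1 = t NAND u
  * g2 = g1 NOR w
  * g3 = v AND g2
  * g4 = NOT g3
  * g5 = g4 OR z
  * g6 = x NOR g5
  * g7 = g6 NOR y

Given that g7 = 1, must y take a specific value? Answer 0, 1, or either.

0

g7 = g6 NOR y must be 1, so both g6 = 0 and y = 0.
Every assignment with g7 = 1 has y = 0; there are 63 such assignment(s).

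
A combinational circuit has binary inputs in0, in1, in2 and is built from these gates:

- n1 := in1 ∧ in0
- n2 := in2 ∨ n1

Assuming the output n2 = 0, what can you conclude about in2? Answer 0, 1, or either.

0

n2 = in2 ∨ n1 must be 0, so both in2 = 0 and n1 = 0.
n1 = in1 ∧ in0 must be 0, so at least one of in1, in0 is 0.
Every assignment with n2 = 0 has in2 = 0; there are 3 such assignment(s).
  in0=0, in1=0, in2=0
  in0=0, in1=1, in2=0
  in0=1, in1=0, in2=0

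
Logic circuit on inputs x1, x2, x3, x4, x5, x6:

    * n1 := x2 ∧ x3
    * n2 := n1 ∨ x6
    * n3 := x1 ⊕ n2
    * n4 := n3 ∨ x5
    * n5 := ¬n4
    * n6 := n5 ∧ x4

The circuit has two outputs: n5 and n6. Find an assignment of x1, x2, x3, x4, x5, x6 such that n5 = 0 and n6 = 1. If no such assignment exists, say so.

no solution exists

Across all 64 input combinations, none give both n5 = 0 and n6 = 1.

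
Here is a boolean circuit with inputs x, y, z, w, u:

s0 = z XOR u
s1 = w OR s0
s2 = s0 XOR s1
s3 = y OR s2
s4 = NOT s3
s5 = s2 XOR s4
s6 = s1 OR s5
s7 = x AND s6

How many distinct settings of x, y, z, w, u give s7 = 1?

s7 = x AND s6 must be 1, so both x = 1 and s6 = 1.
Enumerating the 32 input combinations, 14 give s7 = 1 and 18 give s7 = 0.

14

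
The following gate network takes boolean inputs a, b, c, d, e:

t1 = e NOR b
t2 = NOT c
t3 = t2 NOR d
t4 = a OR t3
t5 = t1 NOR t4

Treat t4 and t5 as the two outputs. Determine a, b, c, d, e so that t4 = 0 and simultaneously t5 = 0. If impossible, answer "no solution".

a=0, b=0, c=0, d=1, e=0

Check with a=0, b=0, c=0, d=1, e=0:
t1 = e NOR b = 0 NOR 0 = 1
t2 = NOT c = NOT 0 = 1
t3 = t2 NOR d = 1 NOR 1 = 0
t4 = a OR t3 = 0 OR 0 = 0
t5 = t1 NOR t4 = 1 NOR 0 = 0
So t4 = 0 and t5 = 0.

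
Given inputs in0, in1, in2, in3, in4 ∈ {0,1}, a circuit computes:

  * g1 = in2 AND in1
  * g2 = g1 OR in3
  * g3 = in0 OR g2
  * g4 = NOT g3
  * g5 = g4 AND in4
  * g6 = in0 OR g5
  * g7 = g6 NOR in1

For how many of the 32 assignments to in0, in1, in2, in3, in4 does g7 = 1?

6

g7 = g6 NOR in1 must be 1, so both g6 = 0 and in1 = 0.
g6 = in0 OR g5 must be 0, so both in0 = 0 and g5 = 0.
g5 = g4 AND in4 must be 0, so at least one of g4, in4 is 0.
Enumerating the 32 input combinations, 6 give g7 = 1 and 26 give g7 = 0.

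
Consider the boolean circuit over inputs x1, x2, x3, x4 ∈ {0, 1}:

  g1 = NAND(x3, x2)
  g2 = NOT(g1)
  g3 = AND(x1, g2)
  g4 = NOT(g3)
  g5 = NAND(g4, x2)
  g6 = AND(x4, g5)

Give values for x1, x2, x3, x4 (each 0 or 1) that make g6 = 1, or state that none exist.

g6 = AND(x4, g5) must be 1, so both x4 = 1 and g5 = 1.
g5 = NAND(g4, x2) must be 1, so at least one of g4, x2 is 0.
Check with x1=1, x2=0, x3=1, x4=1:
g1 = NAND(x3, x2) = NAND(1, 0) = 1
g2 = NOT(g1) = NOT 1 = 0
g3 = AND(x1, g2) = AND(1, 0) = 0
g4 = NOT(g3) = NOT 0 = 1
g5 = NAND(g4, x2) = NAND(1, 0) = 1
g6 = AND(x4, g5) = AND(1, 1) = 1
So g6 = 1 as required.

x1=1, x2=0, x3=1, x4=1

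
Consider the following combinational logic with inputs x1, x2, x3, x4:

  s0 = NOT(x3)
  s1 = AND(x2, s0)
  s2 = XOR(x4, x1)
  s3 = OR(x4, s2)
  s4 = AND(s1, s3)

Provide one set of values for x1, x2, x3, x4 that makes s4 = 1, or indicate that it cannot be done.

x1=1, x2=1, x3=0, x4=0

s4 = AND(s1, s3) must be 1, so both s1 = 1 and s3 = 1.
s1 = AND(x2, s0) must be 1, so both x2 = 1 and s0 = 1.
s3 = OR(x4, s2) must be 1, so at least one of x4, s2 is 1.
Check with x1=1, x2=1, x3=0, x4=0:
s0 = NOT(x3) = NOT 0 = 1
s1 = AND(x2, s0) = AND(1, 1) = 1
s2 = XOR(x4, x1) = XOR(0, 1) = 1
s3 = OR(x4, s2) = OR(0, 1) = 1
s4 = AND(s1, s3) = AND(1, 1) = 1
So s4 = 1 as required.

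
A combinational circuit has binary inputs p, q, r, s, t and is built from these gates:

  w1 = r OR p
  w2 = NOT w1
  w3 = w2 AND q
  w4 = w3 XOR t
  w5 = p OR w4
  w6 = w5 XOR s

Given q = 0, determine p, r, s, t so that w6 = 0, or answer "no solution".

Check with q = 0 and p=0, r=1, s=0, t=0:
w1 = r OR p = 1 OR 0 = 1
w2 = NOT w1 = NOT 1 = 0
w3 = w2 AND q = 0 AND 0 = 0
w4 = w3 XOR t = 0 XOR 0 = 0
w5 = p OR w4 = 0 OR 0 = 0
w6 = w5 XOR s = 0 XOR 0 = 0
So w6 = 0.

p=0, r=1, s=0, t=0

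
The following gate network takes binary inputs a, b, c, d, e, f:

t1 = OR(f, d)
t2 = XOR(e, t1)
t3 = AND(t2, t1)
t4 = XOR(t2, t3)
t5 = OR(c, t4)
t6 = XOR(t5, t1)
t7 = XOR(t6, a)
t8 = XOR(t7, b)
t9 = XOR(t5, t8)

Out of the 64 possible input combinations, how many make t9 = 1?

32

t9 = XOR(t5, t8) must be 1, so t5 and t8 differ.
Enumerating the 64 input combinations, 32 give t9 = 1 and 32 give t9 = 0.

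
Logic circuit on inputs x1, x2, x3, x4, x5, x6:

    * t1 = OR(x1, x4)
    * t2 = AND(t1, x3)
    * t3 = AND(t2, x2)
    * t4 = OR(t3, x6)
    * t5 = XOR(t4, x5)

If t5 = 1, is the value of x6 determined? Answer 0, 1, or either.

Both values of x6 occur among assignments with t5 = 1:
  x6=0: x1=0, x2=0, x3=0, x4=0, x5=1, x6=0
  x6=1: x1=0, x2=0, x3=0, x4=0, x5=0, x6=1

either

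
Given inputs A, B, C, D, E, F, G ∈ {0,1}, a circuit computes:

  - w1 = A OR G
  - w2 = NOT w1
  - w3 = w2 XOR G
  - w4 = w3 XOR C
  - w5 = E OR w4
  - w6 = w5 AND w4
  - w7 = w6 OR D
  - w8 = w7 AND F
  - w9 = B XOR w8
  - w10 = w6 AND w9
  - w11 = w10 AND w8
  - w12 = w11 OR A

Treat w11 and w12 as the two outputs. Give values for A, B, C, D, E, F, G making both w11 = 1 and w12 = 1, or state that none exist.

Check with A=1, B=0, C=1, D=1, E=0, F=1, G=0:
w1 = A OR G = 1 OR 0 = 1
w2 = NOT w1 = NOT 1 = 0
w3 = w2 XOR G = 0 XOR 0 = 0
w4 = w3 XOR C = 0 XOR 1 = 1
w5 = E OR w4 = 0 OR 1 = 1
w6 = w5 AND w4 = 1 AND 1 = 1
w7 = w6 OR D = 1 OR 1 = 1
w8 = w7 AND F = 1 AND 1 = 1
w9 = B XOR w8 = 0 XOR 1 = 1
w10 = w6 AND w9 = 1 AND 1 = 1
w11 = w10 AND w8 = 1 AND 1 = 1
w12 = w11 OR A = 1 OR 1 = 1
So w11 = 1 and w12 = 1.

A=1, B=0, C=1, D=1, E=0, F=1, G=0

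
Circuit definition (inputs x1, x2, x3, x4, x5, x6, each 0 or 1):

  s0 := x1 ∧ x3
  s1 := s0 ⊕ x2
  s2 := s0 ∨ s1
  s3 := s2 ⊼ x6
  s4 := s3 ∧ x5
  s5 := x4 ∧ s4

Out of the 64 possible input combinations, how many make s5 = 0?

53

s5 = x4 ∧ s4 must be 0, so at least one of x4, s4 is 0.
Enumerating the 64 input combinations, 53 give s5 = 0 and 11 give s5 = 1.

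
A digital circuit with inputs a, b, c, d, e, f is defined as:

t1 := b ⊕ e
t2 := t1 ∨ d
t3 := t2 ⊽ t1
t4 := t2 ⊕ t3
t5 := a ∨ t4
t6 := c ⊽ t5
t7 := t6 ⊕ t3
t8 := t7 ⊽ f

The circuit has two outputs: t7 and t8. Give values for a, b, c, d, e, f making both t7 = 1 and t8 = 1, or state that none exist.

Across all 64 input combinations, none give both t7 = 1 and t8 = 1.

no solution exists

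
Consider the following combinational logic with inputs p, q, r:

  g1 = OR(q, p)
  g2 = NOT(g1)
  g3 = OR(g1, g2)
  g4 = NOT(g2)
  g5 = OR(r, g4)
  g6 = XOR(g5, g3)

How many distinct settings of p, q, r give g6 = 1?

1

g6 = XOR(g5, g3) must be 1, so g5 and g3 differ.
Satisfying assignments:
  p=0, q=0, r=0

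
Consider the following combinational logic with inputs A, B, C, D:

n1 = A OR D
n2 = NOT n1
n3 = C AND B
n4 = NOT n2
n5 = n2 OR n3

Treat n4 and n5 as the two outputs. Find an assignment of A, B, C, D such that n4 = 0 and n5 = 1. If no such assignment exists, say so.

Check with A=0, B=1, C=0, D=0:
n1 = A OR D = 0 OR 0 = 0
n2 = NOT n1 = NOT 0 = 1
n3 = C AND B = 0 AND 1 = 0
n4 = NOT n2 = NOT 1 = 0
n5 = n2 OR n3 = 1 OR 0 = 1
So n4 = 0 and n5 = 1.

A=0, B=1, C=0, D=0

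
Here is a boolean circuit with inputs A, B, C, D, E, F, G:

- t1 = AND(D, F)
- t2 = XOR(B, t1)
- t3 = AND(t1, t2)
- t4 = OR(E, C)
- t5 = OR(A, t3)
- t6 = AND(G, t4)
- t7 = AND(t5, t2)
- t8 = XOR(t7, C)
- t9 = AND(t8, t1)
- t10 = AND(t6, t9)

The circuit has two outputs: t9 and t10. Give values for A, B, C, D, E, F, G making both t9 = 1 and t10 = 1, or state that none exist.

Check with A=0 B=1 C=1 D=1 E=1 F=1 G=1:
t1 = AND(D, F) = AND(1, 1) = 1
t2 = XOR(B, t1) = XOR(1, 1) = 0
t3 = AND(t1, t2) = AND(1, 0) = 0
t4 = OR(E, C) = OR(1, 1) = 1
t5 = OR(A, t3) = OR(0, 0) = 0
t6 = AND(G, t4) = AND(1, 1) = 1
t7 = AND(t5, t2) = AND(0, 0) = 0
t8 = XOR(t7, C) = XOR(0, 1) = 1
t9 = AND(t8, t1) = AND(1, 1) = 1
t10 = AND(t6, t9) = AND(1, 1) = 1
So t9 = 1 and t10 = 1.

A=0 B=1 C=1 D=1 E=1 F=1 G=1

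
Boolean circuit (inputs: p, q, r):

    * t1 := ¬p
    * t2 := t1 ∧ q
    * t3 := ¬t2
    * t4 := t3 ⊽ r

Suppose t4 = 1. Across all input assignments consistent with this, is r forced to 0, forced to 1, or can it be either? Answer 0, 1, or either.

t4 = t3 ⊽ r must be 1, so both t3 = 0 and r = 0.
Every assignment with t4 = 1 has r = 0; there are 1 such assignment(s).
  p=0, q=1, r=0

0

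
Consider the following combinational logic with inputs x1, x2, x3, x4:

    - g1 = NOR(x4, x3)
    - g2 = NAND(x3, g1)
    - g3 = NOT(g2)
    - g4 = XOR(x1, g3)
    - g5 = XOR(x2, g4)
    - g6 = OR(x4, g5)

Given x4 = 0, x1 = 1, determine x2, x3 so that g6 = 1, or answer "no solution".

x2=0, x3=1

g6 = OR(x4, g5) must be 1, so at least one of x4, g5 is 1.
Check with x4 = 0, x1 = 1 and x2=0, x3=1:
g1 = NOR(x4, x3) = NOR(0, 1) = 0
g2 = NAND(x3, g1) = NAND(1, 0) = 1
g3 = NOT(g2) = NOT 1 = 0
g4 = XOR(x1, g3) = XOR(1, 0) = 1
g5 = XOR(x2, g4) = XOR(0, 1) = 1
g6 = OR(x4, g5) = OR(0, 1) = 1
So g6 = 1.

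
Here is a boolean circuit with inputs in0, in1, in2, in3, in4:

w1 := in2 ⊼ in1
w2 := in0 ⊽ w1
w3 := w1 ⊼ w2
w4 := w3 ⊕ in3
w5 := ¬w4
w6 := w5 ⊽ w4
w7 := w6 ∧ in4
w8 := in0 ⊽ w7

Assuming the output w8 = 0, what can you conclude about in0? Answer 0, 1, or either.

1

w8 = in0 ⊽ w7 must be 0, so at least one of in0, w7 is 1.
Every assignment with w8 = 0 has in0 = 1; there are 16 such assignment(s).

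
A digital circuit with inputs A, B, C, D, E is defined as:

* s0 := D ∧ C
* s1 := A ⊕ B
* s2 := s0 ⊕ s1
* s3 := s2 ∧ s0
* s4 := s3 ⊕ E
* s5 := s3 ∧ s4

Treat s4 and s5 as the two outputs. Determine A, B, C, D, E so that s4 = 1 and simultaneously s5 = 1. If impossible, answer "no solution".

A=1 B=1 C=1 D=1 E=0

Check with A=1 B=1 C=1 D=1 E=0:
s0 = D ∧ C = 1 ∧ 1 = 1
s1 = A ⊕ B = 1 ⊕ 1 = 0
s2 = s0 ⊕ s1 = 1 ⊕ 0 = 1
s3 = s2 ∧ s0 = 1 ∧ 1 = 1
s4 = s3 ⊕ E = 1 ⊕ 0 = 1
s5 = s3 ∧ s4 = 1 ∧ 1 = 1
So s4 = 1 and s5 = 1.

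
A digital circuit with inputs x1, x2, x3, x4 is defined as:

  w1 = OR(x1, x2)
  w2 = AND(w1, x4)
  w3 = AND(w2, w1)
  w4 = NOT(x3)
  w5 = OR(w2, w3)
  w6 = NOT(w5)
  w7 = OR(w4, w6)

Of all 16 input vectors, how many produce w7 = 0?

w7 = OR(w4, w6) must be 0, so both w4 = 0 and w6 = 0.
Satisfying assignments:
  x1=0, x2=1, x3=1, x4=1
  x1=1, x2=0, x3=1, x4=1
  x1=1, x2=1, x3=1, x4=1

3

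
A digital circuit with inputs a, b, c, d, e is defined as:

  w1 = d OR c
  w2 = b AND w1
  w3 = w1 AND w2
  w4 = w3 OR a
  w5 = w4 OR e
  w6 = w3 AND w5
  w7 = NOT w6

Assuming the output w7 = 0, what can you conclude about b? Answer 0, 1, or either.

w7 = NOT w6 must be 0, so w6 = 1.
w6 = w3 AND w5 must be 1, so both w3 = 1 and w5 = 1.
w3 = w1 AND w2 must be 1, so both w1 = 1 and w2 = 1.
Every assignment with w7 = 0 has b = 1; there are 12 such assignment(s).

1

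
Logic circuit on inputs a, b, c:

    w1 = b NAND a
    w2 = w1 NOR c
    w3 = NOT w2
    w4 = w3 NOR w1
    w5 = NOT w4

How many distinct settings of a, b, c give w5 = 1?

7

w5 = NOT w4 must be 1, so w4 = 0.
w4 = w3 NOR w1 must be 0, so at least one of w3, w1 is 1.
Enumerating the 8 input combinations, 7 give w5 = 1 and 1 give w5 = 0.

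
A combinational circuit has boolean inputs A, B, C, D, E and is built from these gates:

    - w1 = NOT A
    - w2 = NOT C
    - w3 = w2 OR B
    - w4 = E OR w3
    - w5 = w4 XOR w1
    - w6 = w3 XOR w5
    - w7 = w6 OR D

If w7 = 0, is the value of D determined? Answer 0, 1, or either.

0

w7 = w6 OR D must be 0, so both w6 = 0 and D = 0.
w6 = w3 XOR w5 must be 0, so w3 and w5 are equal.
Every assignment with w7 = 0 has D = 0; there are 8 such assignment(s).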